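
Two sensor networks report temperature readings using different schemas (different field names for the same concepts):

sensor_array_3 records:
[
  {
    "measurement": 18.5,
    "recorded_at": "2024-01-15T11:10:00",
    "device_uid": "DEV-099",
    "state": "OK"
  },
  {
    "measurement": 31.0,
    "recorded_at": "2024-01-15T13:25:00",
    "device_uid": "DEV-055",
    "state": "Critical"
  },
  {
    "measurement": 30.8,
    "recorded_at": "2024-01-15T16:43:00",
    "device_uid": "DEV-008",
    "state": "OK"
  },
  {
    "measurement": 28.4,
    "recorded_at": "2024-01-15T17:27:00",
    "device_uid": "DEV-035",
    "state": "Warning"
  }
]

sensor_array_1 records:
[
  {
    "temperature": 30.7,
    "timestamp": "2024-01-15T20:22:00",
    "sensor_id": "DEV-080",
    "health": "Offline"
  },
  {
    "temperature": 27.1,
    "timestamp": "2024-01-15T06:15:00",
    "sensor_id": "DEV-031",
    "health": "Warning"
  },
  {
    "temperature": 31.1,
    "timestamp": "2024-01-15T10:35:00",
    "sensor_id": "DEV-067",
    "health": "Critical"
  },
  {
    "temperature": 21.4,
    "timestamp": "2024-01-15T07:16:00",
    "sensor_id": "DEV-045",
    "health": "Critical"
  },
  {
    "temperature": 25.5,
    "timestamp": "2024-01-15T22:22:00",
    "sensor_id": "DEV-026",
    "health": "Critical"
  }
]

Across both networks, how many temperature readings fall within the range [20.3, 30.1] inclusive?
4

Schema mapping: "measurement" (sensor_array_3) = "temperature" (sensor_array_1) = temperature

Readings in [20.3, 30.1] from sensor_array_3: 1
Readings in [20.3, 30.1] from sensor_array_1: 3

Total count: 1 + 3 = 4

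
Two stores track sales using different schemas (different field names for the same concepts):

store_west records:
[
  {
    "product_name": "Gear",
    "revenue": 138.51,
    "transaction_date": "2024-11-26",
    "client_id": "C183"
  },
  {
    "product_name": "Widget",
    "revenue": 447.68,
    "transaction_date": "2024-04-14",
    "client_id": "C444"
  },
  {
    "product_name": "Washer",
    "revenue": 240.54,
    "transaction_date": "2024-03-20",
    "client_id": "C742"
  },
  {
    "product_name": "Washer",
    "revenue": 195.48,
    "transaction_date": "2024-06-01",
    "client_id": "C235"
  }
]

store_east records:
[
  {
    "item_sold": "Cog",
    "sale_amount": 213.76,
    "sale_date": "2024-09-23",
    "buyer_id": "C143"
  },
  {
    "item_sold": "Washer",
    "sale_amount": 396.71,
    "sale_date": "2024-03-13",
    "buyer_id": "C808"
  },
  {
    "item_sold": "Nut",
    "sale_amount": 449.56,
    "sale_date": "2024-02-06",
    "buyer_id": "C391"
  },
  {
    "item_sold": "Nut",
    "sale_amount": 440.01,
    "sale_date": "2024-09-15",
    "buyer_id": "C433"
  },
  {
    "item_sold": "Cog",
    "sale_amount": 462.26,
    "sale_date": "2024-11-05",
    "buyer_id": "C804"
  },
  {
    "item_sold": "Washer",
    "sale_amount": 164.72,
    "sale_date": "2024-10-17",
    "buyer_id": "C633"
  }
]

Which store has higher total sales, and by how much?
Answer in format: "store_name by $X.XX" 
store_east by $1104.81

Schema mapping: "revenue" (store_west) = "sale_amount" (store_east) = sale amount

Total for store_west: 1022.21
Total for store_east: 2127.02

Difference: |1022.21 - 2127.02| = 1104.81
store_east has higher sales by $1104.81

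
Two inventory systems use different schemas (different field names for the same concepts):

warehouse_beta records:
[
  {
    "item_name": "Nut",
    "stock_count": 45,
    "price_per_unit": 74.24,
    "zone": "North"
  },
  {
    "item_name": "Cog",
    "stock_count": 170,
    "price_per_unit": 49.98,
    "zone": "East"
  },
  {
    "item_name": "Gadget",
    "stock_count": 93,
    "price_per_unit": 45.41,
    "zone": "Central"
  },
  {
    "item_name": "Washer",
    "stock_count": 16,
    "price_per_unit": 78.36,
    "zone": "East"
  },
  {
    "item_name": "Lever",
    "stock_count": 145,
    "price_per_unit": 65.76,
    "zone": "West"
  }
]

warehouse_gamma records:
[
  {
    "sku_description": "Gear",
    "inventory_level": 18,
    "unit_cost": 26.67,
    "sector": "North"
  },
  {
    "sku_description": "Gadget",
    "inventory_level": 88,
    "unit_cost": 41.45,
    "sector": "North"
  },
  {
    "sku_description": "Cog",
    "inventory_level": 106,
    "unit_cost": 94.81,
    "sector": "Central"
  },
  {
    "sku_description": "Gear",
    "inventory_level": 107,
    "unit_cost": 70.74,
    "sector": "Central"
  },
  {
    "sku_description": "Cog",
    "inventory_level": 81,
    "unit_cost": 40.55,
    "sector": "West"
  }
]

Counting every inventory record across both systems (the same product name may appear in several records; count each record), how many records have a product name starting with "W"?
1

Schema mapping: "item_name" (warehouse_beta) = "sku_description" (warehouse_gamma) = product name

Records with product name starting with "W" in warehouse_beta: 1
Records with product name starting with "W" in warehouse_gamma: 0

Total: 1 + 0 = 1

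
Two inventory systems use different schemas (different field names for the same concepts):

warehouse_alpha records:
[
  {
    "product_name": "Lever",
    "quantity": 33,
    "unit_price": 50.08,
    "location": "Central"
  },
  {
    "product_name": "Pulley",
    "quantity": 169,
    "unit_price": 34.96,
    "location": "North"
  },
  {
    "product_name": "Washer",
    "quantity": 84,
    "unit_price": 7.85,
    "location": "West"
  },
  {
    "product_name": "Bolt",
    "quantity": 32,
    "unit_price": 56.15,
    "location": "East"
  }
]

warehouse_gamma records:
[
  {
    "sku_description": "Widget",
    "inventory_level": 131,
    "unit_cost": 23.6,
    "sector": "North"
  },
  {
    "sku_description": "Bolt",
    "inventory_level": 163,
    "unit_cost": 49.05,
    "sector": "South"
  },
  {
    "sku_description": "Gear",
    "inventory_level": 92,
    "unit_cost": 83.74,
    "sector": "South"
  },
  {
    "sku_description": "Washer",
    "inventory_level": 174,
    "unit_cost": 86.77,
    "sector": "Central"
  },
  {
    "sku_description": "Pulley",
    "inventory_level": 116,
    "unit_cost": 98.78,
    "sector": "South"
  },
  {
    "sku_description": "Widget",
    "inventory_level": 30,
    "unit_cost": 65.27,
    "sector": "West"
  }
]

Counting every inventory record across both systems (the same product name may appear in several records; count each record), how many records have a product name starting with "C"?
0

Schema mapping: "product_name" (warehouse_alpha) = "sku_description" (warehouse_gamma) = product name

Records with product name starting with "C" in warehouse_alpha: 0
Records with product name starting with "C" in warehouse_gamma: 0

Total: 0 + 0 = 0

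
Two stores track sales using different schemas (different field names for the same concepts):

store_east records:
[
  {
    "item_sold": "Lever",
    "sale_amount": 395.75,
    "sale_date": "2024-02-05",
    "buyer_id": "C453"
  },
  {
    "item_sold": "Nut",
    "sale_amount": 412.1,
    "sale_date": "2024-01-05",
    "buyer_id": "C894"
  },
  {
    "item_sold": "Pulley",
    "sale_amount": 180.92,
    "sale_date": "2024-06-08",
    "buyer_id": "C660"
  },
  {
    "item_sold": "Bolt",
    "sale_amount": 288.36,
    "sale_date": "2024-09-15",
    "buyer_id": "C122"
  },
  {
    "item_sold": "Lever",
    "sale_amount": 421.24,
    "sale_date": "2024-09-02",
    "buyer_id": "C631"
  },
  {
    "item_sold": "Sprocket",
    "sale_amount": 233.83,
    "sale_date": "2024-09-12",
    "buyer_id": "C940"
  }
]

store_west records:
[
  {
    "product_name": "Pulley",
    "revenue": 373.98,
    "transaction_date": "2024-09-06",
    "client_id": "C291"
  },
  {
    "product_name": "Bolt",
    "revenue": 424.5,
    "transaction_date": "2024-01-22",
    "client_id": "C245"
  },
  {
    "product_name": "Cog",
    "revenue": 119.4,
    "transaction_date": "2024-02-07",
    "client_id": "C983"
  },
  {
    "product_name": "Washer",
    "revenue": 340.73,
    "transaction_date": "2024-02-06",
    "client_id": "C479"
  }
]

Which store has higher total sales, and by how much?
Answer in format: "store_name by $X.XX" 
store_east by $673.59

Schema mapping: "sale_amount" (store_east) = "revenue" (store_west) = sale amount

Total for store_east: 1932.20
Total for store_west: 1258.61

Difference: |1932.20 - 1258.61| = 673.59
store_east has higher sales by $673.59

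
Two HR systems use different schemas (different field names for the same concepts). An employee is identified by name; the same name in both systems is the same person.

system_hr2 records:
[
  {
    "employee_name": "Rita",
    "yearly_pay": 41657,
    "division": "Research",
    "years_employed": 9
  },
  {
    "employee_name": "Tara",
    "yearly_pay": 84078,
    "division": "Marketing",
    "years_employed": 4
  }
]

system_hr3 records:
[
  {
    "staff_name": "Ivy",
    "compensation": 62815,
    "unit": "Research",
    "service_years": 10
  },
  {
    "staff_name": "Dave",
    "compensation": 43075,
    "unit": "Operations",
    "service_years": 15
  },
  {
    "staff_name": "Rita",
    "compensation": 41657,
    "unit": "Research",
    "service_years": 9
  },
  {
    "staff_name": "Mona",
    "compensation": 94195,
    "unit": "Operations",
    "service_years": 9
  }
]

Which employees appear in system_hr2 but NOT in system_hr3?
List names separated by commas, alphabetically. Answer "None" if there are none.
Tara

Schema mapping: "employee_name" (system_hr2) = "staff_name" (system_hr3) = employee name

Names in system_hr2: ['Rita', 'Tara']
Names in system_hr3: ['Dave', 'Ivy', 'Mona', 'Rita']

In system_hr2 but not system_hr3: ['Tara']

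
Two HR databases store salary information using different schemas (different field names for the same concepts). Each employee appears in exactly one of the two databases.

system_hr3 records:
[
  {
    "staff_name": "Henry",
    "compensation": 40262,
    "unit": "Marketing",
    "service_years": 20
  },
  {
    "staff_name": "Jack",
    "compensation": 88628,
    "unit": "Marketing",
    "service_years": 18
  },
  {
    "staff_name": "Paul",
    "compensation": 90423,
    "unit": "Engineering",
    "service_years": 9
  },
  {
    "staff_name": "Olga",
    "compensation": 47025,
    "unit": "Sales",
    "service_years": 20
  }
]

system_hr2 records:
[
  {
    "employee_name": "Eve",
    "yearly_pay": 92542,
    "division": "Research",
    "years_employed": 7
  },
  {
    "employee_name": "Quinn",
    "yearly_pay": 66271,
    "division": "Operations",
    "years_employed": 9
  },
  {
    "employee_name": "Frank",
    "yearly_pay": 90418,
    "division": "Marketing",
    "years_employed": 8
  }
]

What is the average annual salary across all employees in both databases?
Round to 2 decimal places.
73652.71

Schema mapping: "compensation" (system_hr3) = "yearly_pay" (system_hr2) = annual salary

All salaries: [40262, 88628, 90423, 47025, 92542, 66271, 90418]
Sum: 515569
Count: 7
Average: 515569 / 7 = 73652.71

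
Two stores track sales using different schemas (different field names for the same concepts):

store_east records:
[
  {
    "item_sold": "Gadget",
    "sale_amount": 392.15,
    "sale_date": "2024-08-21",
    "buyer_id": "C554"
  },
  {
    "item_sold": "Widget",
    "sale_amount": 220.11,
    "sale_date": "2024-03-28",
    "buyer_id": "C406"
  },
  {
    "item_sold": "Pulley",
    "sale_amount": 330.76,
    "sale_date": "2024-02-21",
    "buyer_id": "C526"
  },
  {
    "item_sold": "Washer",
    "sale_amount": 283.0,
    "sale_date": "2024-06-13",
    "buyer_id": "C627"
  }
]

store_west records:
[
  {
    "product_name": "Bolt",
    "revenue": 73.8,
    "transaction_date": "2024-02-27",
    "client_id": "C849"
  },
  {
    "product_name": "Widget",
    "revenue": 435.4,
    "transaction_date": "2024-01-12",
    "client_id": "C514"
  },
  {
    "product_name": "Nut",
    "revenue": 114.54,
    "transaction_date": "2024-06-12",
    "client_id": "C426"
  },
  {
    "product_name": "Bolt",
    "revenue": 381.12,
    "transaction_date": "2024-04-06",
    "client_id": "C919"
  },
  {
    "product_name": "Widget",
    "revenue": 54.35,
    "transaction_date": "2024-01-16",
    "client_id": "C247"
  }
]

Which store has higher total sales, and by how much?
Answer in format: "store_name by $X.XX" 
store_east by $166.81

Schema mapping: "sale_amount" (store_east) = "revenue" (store_west) = sale amount

Total for store_east: 1226.02
Total for store_west: 1059.21

Difference: |1226.02 - 1059.21| = 166.81
store_east has higher sales by $166.81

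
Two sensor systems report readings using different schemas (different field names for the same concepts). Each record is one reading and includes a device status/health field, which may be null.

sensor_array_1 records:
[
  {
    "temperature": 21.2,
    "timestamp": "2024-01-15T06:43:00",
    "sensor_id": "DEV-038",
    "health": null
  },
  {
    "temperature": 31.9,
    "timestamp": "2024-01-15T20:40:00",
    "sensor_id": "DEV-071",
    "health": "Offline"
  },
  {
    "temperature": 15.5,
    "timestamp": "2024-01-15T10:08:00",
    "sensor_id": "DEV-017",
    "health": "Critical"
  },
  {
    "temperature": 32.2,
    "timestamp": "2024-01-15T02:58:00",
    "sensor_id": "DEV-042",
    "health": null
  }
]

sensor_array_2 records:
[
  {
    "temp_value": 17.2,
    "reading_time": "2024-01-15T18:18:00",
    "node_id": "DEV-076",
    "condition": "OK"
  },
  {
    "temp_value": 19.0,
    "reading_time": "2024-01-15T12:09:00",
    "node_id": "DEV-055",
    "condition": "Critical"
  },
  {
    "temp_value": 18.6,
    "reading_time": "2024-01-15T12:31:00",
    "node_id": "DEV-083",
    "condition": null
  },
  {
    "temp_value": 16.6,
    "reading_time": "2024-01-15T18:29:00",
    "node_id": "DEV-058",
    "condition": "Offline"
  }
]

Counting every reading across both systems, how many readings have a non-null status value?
5

Schema mapping: "health" (sensor_array_1) = "condition" (sensor_array_2) = status

Non-null in sensor_array_1: 2
Non-null in sensor_array_2: 3

Total non-null: 2 + 3 = 5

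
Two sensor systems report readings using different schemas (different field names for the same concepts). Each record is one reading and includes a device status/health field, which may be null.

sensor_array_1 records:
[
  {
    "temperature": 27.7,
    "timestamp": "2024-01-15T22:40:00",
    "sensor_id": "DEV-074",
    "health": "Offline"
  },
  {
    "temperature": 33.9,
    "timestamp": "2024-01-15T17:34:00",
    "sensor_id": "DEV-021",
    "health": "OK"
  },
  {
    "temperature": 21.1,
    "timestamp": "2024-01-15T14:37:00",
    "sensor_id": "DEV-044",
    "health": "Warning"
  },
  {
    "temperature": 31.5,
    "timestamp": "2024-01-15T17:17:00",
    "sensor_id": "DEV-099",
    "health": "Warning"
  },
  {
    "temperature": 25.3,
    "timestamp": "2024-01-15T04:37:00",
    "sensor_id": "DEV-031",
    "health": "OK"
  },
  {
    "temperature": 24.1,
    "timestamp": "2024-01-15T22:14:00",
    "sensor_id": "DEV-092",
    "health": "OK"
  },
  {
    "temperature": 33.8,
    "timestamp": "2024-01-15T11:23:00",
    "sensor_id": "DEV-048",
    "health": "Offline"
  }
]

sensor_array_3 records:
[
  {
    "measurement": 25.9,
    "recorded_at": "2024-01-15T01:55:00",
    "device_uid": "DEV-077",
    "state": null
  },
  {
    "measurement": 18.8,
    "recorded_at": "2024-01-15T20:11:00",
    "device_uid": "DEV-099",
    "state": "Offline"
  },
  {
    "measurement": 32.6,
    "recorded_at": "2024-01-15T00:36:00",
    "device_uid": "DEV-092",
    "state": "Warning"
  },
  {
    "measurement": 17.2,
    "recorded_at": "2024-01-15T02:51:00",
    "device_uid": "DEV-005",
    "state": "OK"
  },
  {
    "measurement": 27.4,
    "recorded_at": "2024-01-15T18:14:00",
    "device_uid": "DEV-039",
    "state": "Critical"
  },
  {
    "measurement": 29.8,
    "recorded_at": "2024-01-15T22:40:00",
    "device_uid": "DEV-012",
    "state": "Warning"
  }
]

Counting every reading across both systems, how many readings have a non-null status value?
12

Schema mapping: "health" (sensor_array_1) = "state" (sensor_array_3) = status

Non-null in sensor_array_1: 7
Non-null in sensor_array_3: 5

Total non-null: 7 + 5 = 12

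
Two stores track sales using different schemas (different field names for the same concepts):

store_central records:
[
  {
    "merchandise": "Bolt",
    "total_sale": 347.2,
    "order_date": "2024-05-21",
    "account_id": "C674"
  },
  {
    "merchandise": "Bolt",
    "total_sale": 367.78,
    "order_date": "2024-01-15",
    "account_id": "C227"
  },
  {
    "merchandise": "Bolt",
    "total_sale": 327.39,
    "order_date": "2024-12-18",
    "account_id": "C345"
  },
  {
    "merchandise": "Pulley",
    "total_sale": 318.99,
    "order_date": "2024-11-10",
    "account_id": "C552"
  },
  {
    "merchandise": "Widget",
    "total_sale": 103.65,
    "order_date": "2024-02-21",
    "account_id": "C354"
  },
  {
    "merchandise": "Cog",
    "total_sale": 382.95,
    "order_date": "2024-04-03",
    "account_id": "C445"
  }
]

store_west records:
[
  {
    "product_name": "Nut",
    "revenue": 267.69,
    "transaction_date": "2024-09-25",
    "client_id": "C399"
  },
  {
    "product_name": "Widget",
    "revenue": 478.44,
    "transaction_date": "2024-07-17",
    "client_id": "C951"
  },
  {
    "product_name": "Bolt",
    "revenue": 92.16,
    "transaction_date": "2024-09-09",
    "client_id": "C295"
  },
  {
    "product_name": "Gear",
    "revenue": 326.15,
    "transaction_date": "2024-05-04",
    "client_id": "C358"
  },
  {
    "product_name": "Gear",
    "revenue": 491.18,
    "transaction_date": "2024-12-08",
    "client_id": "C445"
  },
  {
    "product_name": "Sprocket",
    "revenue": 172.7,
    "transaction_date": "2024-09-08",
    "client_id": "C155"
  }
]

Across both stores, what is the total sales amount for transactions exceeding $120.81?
3480.47

Schema mapping: "total_sale" (store_central) = "revenue" (store_west) = sale amount

Sum of sales > $120.81 in store_central: 1744.31
Sum of sales > $120.81 in store_west: 1736.16

Total: 1744.31 + 1736.16 = 3480.47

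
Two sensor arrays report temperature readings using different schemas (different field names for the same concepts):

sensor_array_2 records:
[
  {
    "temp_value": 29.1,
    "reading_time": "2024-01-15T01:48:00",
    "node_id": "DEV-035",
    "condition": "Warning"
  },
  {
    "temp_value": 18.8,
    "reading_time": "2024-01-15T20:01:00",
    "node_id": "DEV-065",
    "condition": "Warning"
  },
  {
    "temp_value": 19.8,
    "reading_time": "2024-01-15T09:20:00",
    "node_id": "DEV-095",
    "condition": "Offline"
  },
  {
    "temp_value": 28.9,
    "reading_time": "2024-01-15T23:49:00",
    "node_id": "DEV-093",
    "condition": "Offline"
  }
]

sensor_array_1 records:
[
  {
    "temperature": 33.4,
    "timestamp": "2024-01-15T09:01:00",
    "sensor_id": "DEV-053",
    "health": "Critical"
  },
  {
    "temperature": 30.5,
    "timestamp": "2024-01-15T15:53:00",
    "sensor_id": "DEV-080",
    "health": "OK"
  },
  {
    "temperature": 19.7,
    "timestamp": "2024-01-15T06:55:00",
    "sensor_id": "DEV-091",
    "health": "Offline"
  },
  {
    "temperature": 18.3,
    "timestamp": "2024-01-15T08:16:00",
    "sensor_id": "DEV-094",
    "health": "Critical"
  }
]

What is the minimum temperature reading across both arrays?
18.3

Schema mapping: "temp_value" (sensor_array_2) = "temperature" (sensor_array_1) = temperature reading

Minimum in sensor_array_2: 18.8
Minimum in sensor_array_1: 18.3

Overall minimum: min(18.8, 18.3) = 18.3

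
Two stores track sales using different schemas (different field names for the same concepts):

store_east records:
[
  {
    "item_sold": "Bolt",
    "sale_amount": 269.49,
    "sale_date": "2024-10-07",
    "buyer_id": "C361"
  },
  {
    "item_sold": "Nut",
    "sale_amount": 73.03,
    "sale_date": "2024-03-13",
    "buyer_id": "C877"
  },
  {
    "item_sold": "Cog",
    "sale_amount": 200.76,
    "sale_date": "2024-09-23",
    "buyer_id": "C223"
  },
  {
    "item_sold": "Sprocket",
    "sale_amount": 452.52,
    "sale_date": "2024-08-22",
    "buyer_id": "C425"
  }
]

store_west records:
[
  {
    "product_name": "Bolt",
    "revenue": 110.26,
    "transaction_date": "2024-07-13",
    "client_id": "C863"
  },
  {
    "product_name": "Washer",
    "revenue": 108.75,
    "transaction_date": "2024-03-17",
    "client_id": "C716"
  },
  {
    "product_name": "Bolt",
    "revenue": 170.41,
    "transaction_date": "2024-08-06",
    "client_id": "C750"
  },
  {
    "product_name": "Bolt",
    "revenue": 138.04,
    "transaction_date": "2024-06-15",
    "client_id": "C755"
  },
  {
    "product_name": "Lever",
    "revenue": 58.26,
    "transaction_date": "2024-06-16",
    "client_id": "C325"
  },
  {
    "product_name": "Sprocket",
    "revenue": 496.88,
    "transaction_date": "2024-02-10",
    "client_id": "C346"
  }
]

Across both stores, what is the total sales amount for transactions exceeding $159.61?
1590.06

Schema mapping: "sale_amount" (store_east) = "revenue" (store_west) = sale amount

Sum of sales > $159.61 in store_east: 922.77
Sum of sales > $159.61 in store_west: 667.29

Total: 922.77 + 667.29 = 1590.06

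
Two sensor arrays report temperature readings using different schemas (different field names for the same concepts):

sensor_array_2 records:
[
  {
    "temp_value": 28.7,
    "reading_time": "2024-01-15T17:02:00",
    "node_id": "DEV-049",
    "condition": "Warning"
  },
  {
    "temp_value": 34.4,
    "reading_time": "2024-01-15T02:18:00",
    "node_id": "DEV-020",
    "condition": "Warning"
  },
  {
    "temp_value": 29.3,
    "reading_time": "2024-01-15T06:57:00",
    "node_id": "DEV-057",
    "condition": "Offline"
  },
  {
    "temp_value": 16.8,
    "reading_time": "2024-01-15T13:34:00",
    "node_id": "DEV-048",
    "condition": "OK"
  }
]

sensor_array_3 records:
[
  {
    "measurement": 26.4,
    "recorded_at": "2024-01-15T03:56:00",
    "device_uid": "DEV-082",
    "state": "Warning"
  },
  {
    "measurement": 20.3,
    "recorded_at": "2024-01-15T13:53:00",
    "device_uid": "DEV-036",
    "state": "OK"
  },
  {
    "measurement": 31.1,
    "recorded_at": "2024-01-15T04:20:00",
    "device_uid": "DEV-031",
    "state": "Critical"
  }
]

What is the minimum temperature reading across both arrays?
16.8

Schema mapping: "temp_value" (sensor_array_2) = "measurement" (sensor_array_3) = temperature reading

Minimum in sensor_array_2: 16.8
Minimum in sensor_array_3: 20.3

Overall minimum: min(16.8, 20.3) = 16.8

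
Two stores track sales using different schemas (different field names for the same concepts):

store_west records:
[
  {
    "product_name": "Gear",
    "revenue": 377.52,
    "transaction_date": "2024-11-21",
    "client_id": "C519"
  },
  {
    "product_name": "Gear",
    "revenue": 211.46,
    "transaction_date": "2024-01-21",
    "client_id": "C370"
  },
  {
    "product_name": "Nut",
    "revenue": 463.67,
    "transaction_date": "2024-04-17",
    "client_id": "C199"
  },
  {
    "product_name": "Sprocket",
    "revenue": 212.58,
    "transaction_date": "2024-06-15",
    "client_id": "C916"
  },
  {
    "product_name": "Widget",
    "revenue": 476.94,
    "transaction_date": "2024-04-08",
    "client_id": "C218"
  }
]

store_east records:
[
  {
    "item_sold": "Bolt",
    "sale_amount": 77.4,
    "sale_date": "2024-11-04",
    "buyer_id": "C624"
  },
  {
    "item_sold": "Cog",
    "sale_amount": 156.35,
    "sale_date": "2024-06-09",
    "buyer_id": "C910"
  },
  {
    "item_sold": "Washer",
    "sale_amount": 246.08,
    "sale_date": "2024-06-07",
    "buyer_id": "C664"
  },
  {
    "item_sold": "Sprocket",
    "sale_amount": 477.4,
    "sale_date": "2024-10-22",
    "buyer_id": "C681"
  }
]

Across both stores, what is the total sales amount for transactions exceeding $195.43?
2465.65

Schema mapping: "revenue" (store_west) = "sale_amount" (store_east) = sale amount

Sum of sales > $195.43 in store_west: 1742.17
Sum of sales > $195.43 in store_east: 723.48

Total: 1742.17 + 723.48 = 2465.65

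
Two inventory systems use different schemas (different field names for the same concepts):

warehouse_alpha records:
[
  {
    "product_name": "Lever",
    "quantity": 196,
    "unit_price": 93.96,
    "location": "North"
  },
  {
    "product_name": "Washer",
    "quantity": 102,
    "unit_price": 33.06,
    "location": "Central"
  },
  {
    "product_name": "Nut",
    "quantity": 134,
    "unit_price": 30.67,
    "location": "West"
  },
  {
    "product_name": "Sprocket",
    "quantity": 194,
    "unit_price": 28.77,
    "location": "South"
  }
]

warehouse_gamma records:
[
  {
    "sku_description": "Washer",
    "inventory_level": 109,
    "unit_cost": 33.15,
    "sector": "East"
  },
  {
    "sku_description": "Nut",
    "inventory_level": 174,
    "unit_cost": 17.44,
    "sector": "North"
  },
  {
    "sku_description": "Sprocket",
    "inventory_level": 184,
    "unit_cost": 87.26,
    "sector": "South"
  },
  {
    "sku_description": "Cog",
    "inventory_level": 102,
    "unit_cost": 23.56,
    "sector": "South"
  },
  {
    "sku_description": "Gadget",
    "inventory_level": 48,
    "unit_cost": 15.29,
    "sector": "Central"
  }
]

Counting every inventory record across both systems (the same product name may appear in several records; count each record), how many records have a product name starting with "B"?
0

Schema mapping: "product_name" (warehouse_alpha) = "sku_description" (warehouse_gamma) = product name

Records with product name starting with "B" in warehouse_alpha: 0
Records with product name starting with "B" in warehouse_gamma: 0

Total: 0 + 0 = 0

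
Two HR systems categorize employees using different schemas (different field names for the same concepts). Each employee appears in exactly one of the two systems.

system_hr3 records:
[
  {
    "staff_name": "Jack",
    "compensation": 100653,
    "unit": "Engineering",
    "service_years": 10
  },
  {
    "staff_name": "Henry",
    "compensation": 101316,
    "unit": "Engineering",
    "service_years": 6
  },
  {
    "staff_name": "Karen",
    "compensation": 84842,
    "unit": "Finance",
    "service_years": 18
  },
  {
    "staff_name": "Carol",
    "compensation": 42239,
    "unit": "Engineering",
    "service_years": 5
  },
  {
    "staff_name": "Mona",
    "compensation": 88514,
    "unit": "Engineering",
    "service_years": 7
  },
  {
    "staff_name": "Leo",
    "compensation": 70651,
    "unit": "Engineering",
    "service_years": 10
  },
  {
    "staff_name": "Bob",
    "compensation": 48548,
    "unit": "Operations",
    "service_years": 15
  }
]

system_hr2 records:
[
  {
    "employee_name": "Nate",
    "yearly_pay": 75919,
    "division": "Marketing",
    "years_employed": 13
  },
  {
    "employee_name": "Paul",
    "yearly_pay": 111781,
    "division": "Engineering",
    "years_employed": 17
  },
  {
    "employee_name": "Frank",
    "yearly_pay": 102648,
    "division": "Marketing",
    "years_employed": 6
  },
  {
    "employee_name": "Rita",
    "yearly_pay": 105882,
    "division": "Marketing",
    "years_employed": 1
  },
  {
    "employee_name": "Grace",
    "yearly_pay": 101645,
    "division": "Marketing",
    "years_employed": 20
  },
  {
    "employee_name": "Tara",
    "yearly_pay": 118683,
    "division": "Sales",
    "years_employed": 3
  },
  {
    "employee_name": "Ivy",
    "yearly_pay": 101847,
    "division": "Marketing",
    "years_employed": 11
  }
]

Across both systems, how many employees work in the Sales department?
1

Schema mapping: "unit" (system_hr3) = "division" (system_hr2) = department

Sales employees in system_hr3: 0
Sales employees in system_hr2: 1

Total in Sales: 0 + 1 = 1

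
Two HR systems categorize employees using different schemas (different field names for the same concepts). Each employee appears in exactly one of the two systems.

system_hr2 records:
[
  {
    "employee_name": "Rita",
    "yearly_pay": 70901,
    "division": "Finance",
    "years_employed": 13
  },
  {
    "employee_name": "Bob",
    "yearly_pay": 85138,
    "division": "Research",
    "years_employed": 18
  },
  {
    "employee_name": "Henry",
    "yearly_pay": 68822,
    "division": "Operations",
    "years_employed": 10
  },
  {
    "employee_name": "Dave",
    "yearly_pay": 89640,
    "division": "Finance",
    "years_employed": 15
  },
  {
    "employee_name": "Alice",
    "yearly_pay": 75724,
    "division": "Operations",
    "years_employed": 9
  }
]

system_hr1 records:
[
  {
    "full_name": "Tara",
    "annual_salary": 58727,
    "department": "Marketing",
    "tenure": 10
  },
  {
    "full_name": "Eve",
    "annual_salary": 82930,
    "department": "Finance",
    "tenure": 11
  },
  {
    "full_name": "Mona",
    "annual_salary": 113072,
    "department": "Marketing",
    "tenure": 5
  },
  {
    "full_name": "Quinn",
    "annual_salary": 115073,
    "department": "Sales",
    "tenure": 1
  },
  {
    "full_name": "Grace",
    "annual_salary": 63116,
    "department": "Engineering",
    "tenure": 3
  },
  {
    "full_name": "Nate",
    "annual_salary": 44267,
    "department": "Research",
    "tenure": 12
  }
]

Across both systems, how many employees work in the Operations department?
2

Schema mapping: "division" (system_hr2) = "department" (system_hr1) = department

Operations employees in system_hr2: 2
Operations employees in system_hr1: 0

Total in Operations: 2 + 0 = 2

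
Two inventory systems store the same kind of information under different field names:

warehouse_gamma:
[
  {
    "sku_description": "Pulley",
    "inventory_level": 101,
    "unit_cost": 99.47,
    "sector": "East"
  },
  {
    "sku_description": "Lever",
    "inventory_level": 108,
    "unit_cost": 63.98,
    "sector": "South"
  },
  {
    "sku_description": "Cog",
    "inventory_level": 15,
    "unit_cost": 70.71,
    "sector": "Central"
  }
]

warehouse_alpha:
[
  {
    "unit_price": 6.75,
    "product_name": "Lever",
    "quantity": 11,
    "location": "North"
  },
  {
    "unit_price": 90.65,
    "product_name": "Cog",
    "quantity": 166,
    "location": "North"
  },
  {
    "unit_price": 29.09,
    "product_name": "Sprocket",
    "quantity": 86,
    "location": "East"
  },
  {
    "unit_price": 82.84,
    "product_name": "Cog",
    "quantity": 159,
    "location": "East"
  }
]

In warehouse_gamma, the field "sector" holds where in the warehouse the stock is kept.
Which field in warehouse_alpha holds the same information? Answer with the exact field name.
location

In warehouse_gamma, "sector" holds where in the warehouse the stock is kept.
The fields in warehouse_alpha are: "unit_price", "product_name", "quantity", "location".
"location" is the match: the name refers to the same concept and its values are area labels (e.g. 'East', 'North').
The other fields ("unit_price", "product_name", "quantity") hold different kinds of data.

So "sector" in warehouse_gamma corresponds to "location" in warehouse_alpha.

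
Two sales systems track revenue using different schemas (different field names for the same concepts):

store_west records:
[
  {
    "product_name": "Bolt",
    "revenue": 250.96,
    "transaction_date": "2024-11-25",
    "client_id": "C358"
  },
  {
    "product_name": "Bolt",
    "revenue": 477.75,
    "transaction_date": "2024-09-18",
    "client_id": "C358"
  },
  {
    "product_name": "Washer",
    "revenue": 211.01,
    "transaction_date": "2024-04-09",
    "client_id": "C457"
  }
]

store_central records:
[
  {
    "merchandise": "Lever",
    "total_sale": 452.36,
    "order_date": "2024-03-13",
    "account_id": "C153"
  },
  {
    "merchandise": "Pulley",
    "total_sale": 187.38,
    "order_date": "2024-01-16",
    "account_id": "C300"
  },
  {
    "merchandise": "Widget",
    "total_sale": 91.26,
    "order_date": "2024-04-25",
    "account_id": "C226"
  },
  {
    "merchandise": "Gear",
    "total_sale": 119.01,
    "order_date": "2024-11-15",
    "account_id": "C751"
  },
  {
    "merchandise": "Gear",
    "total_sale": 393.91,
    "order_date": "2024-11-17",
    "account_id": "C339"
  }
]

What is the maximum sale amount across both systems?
477.75

Reconcile: "revenue" (store_west) = "total_sale" (store_central) = sale amount

Maximum in store_west: 477.75
Maximum in store_central: 452.36

Overall maximum: max(477.75, 452.36) = 477.75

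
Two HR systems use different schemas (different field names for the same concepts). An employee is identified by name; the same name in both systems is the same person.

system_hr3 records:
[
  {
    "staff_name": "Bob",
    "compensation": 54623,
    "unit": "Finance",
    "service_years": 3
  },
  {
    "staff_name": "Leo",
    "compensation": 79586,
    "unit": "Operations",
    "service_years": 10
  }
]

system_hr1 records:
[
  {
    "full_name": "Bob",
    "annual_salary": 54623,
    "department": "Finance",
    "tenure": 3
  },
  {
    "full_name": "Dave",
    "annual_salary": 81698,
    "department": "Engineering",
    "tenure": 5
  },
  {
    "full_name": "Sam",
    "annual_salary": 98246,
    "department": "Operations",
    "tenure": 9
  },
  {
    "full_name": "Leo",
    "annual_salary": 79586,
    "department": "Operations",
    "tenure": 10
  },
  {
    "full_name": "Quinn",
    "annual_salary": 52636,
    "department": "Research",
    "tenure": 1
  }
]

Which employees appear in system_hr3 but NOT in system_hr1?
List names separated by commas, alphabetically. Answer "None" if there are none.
None

Schema mapping: "staff_name" (system_hr3) = "full_name" (system_hr1) = employee name

Names in system_hr3: ['Bob', 'Leo']
Names in system_hr1: ['Bob', 'Dave', 'Leo', 'Quinn', 'Sam']

In system_hr3 but not system_hr1: None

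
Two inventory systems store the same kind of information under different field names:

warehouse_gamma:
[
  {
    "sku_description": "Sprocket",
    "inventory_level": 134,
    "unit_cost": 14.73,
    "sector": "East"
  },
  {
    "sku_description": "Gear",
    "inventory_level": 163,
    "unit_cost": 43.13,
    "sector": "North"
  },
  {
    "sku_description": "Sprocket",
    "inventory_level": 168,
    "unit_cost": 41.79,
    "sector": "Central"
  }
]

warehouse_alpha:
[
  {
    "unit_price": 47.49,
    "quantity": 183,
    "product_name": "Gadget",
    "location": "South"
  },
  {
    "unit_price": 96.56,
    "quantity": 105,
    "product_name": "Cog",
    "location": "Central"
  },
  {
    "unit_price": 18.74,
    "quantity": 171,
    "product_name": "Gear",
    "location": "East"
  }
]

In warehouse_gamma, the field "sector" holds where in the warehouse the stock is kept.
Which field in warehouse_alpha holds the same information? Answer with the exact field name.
location

In warehouse_gamma, "sector" holds where in the warehouse the stock is kept.
The fields in warehouse_alpha are: "unit_price", "quantity", "product_name", "location".
"location" is the match: the name refers to the same concept and its values are area labels (e.g. 'Central', 'East').
The other fields ("unit_price", "quantity", "product_name") hold different kinds of data.

So "sector" in warehouse_gamma corresponds to "location" in warehouse_alpha.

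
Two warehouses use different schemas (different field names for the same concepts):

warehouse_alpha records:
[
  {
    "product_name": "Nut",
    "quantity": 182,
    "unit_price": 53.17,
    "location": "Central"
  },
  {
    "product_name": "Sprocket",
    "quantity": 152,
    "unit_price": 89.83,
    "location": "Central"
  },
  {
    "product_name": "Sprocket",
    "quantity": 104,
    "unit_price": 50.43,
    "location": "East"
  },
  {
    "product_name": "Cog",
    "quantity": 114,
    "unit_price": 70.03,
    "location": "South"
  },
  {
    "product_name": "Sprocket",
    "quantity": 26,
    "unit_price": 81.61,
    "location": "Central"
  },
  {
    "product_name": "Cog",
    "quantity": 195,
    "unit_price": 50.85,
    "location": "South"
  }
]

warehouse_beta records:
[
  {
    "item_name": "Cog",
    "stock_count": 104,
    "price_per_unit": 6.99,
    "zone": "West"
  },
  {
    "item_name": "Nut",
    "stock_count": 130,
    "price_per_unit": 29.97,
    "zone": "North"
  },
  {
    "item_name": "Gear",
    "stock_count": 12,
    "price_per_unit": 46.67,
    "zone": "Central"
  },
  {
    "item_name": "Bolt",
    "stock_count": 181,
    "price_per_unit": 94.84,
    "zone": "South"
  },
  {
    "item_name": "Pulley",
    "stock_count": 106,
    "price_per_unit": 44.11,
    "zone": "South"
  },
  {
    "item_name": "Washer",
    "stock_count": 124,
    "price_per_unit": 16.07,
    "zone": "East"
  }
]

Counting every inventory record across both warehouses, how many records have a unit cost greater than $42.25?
9

Schema mapping: "unit_price" (warehouse_alpha) = "price_per_unit" (warehouse_beta) = unit cost

Records > $42.25 in warehouse_alpha: 6
Records > $42.25 in warehouse_beta: 3

Total count: 6 + 3 = 9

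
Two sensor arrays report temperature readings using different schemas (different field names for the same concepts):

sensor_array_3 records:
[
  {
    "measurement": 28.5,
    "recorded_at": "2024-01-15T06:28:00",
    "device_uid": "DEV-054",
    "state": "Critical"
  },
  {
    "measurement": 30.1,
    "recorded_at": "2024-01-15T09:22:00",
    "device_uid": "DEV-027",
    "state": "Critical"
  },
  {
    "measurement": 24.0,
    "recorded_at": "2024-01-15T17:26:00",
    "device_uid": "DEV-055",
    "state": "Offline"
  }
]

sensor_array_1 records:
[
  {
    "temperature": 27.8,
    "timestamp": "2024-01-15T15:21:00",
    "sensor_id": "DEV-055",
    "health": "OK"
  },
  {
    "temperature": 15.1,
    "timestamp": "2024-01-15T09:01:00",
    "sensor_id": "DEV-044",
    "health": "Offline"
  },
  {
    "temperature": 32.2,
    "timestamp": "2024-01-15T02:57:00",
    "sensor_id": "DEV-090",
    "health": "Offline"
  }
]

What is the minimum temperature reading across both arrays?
15.1

Schema mapping: "measurement" (sensor_array_3) = "temperature" (sensor_array_1) = temperature reading

Minimum in sensor_array_3: 24.0
Minimum in sensor_array_1: 15.1

Overall minimum: min(24.0, 15.1) = 15.1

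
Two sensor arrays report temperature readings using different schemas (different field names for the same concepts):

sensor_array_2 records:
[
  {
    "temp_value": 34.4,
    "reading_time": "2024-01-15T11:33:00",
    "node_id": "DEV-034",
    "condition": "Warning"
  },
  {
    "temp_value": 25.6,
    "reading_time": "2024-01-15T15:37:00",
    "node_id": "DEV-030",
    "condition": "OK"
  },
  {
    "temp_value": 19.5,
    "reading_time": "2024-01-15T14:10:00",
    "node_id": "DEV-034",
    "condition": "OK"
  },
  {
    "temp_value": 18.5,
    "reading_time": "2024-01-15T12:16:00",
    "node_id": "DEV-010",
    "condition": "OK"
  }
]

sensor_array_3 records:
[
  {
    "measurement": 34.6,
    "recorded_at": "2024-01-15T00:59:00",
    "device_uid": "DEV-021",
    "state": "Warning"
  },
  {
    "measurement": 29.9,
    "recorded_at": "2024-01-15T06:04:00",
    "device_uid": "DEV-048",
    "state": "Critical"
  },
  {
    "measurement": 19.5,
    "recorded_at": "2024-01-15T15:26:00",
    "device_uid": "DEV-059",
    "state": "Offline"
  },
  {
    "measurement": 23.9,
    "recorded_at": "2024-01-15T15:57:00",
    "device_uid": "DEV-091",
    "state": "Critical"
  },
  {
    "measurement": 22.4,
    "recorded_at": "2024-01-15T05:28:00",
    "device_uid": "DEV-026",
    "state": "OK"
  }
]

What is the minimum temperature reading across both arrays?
18.5

Schema mapping: "temp_value" (sensor_array_2) = "measurement" (sensor_array_3) = temperature reading

Minimum in sensor_array_2: 18.5
Minimum in sensor_array_3: 19.5

Overall minimum: min(18.5, 19.5) = 18.5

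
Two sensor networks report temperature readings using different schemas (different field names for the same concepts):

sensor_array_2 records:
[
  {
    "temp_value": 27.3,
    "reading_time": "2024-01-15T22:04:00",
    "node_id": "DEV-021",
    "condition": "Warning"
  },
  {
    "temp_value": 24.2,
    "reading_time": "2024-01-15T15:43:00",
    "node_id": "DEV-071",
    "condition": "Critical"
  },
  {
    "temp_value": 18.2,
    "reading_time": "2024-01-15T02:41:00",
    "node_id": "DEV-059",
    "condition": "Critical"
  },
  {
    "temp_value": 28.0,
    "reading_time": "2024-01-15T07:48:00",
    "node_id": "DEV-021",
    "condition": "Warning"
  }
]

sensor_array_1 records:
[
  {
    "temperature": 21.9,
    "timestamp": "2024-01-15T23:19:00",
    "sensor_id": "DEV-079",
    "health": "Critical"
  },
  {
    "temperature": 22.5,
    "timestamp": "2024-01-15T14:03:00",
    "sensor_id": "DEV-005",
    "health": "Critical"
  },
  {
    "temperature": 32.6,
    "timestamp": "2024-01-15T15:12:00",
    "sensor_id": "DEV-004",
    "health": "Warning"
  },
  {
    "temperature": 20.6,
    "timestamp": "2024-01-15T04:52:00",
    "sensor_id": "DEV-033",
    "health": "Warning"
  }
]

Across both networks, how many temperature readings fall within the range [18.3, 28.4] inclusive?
6

Schema mapping: "temp_value" (sensor_array_2) = "temperature" (sensor_array_1) = temperature

Readings in [18.3, 28.4] from sensor_array_2: 3
Readings in [18.3, 28.4] from sensor_array_1: 3

Total count: 3 + 3 = 6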